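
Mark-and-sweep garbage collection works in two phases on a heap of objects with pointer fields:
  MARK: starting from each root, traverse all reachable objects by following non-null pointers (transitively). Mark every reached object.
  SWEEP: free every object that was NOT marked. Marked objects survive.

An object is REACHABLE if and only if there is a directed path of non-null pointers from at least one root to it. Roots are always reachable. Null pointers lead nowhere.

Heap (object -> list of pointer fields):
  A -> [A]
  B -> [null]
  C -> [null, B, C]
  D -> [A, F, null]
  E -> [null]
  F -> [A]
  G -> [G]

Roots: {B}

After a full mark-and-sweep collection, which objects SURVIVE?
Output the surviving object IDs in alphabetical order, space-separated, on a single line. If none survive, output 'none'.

Roots: B
Mark B: refs=null, marked=B
Unmarked (collected): A C D E F G

Answer: B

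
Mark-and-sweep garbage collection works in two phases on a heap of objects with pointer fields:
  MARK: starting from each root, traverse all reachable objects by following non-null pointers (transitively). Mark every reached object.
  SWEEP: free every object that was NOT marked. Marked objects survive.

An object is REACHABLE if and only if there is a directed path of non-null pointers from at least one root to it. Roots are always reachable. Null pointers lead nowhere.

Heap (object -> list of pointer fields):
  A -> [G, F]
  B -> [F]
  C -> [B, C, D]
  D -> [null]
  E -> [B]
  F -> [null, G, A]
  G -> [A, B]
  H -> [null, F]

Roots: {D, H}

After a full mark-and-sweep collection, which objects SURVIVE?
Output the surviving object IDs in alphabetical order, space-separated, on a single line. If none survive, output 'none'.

Roots: D H
Mark D: refs=null, marked=D
Mark H: refs=null F, marked=D H
Mark F: refs=null G A, marked=D F H
Mark G: refs=A B, marked=D F G H
Mark A: refs=G F, marked=A D F G H
Mark B: refs=F, marked=A B D F G H
Unmarked (collected): C E

Answer: A B D F G H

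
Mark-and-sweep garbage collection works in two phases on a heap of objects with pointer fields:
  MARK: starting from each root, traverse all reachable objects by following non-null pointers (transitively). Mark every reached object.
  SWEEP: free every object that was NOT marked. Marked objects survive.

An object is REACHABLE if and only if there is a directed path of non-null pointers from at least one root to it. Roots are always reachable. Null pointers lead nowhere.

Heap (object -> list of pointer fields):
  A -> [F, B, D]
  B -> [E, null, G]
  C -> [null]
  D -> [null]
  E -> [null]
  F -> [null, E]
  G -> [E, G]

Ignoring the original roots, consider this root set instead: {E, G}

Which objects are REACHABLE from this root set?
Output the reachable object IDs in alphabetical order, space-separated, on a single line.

Roots: E G
Mark E: refs=null, marked=E
Mark G: refs=E G, marked=E G
Unmarked (collected): A B C D F

Answer: E G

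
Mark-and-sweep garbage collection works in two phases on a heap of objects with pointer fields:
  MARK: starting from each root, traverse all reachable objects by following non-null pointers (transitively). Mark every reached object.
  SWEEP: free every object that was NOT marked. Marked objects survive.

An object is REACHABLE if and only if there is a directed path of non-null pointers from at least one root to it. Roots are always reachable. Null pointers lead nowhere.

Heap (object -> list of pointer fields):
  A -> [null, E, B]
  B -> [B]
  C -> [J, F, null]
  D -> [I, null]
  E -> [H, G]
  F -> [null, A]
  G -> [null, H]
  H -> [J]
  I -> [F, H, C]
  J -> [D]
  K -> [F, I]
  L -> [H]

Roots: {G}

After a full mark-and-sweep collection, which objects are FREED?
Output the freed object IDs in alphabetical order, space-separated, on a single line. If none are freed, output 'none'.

Answer: K L

Derivation:
Roots: G
Mark G: refs=null H, marked=G
Mark H: refs=J, marked=G H
Mark J: refs=D, marked=G H J
Mark D: refs=I null, marked=D G H J
Mark I: refs=F H C, marked=D G H I J
Mark F: refs=null A, marked=D F G H I J
Mark C: refs=J F null, marked=C D F G H I J
Mark A: refs=null E B, marked=A C D F G H I J
Mark E: refs=H G, marked=A C D E F G H I J
Mark B: refs=B, marked=A B C D E F G H I J
Unmarked (collected): K L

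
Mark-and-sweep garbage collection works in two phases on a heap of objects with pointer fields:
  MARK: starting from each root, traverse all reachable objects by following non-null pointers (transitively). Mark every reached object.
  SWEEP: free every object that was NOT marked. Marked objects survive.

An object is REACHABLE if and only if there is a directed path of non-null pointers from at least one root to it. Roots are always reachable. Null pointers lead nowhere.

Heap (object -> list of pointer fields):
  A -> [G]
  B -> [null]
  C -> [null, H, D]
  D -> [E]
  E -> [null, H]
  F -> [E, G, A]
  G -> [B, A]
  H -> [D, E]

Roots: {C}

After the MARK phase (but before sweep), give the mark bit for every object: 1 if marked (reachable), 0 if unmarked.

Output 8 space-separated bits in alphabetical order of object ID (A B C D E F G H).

Roots: C
Mark C: refs=null H D, marked=C
Mark H: refs=D E, marked=C H
Mark D: refs=E, marked=C D H
Mark E: refs=null H, marked=C D E H
Unmarked (collected): A B F G

Answer: 0 0 1 1 1 0 0 1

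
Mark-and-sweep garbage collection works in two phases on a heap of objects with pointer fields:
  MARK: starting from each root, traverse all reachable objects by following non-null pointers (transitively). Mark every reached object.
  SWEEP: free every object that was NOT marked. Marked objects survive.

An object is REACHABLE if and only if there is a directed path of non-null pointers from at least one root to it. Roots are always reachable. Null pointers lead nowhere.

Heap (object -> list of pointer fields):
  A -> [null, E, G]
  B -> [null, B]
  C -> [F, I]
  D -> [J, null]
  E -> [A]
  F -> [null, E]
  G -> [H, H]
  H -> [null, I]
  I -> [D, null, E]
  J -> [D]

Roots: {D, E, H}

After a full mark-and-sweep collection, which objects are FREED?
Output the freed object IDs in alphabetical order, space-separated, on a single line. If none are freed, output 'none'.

Answer: B C F

Derivation:
Roots: D E H
Mark D: refs=J null, marked=D
Mark E: refs=A, marked=D E
Mark H: refs=null I, marked=D E H
Mark J: refs=D, marked=D E H J
Mark A: refs=null E G, marked=A D E H J
Mark I: refs=D null E, marked=A D E H I J
Mark G: refs=H H, marked=A D E G H I J
Unmarked (collected): B C F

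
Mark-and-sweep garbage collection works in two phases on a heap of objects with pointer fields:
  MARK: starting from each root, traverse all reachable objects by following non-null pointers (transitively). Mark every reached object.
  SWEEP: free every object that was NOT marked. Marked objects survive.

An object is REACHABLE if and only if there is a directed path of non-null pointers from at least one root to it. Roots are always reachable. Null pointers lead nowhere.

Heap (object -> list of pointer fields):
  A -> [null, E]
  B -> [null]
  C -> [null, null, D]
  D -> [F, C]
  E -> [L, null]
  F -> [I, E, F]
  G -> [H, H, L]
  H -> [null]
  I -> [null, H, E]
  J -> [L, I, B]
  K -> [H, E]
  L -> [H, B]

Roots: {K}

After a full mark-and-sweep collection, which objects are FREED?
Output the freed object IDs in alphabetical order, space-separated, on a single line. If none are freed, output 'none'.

Roots: K
Mark K: refs=H E, marked=K
Mark H: refs=null, marked=H K
Mark E: refs=L null, marked=E H K
Mark L: refs=H B, marked=E H K L
Mark B: refs=null, marked=B E H K L
Unmarked (collected): A C D F G I J

Answer: A C D F G I J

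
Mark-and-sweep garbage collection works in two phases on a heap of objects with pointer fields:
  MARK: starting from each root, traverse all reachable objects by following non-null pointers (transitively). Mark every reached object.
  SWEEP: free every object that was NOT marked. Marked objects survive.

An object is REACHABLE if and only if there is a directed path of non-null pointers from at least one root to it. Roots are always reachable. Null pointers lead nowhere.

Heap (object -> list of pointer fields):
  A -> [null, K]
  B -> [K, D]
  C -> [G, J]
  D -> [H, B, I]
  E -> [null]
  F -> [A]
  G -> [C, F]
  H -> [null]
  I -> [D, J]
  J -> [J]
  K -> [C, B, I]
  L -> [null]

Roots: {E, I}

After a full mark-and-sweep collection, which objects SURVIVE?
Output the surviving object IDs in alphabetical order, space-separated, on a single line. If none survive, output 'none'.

Roots: E I
Mark E: refs=null, marked=E
Mark I: refs=D J, marked=E I
Mark D: refs=H B I, marked=D E I
Mark J: refs=J, marked=D E I J
Mark H: refs=null, marked=D E H I J
Mark B: refs=K D, marked=B D E H I J
Mark K: refs=C B I, marked=B D E H I J K
Mark C: refs=G J, marked=B C D E H I J K
Mark G: refs=C F, marked=B C D E G H I J K
Mark F: refs=A, marked=B C D E F G H I J K
Mark A: refs=null K, marked=A B C D E F G H I J K
Unmarked (collected): L

Answer: A B C D E F G H I J K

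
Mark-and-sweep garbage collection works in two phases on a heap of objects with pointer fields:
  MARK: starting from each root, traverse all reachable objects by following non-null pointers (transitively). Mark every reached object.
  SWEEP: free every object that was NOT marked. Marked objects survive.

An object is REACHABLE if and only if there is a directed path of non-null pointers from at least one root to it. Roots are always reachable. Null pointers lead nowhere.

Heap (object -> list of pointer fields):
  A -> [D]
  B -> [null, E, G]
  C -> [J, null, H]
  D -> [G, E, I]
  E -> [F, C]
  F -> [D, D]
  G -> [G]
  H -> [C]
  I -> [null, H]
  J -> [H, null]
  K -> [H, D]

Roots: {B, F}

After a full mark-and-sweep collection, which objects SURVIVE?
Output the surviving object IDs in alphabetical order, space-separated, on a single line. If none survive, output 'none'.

Roots: B F
Mark B: refs=null E G, marked=B
Mark F: refs=D D, marked=B F
Mark E: refs=F C, marked=B E F
Mark G: refs=G, marked=B E F G
Mark D: refs=G E I, marked=B D E F G
Mark C: refs=J null H, marked=B C D E F G
Mark I: refs=null H, marked=B C D E F G I
Mark J: refs=H null, marked=B C D E F G I J
Mark H: refs=C, marked=B C D E F G H I J
Unmarked (collected): A K

Answer: B C D E F G H I J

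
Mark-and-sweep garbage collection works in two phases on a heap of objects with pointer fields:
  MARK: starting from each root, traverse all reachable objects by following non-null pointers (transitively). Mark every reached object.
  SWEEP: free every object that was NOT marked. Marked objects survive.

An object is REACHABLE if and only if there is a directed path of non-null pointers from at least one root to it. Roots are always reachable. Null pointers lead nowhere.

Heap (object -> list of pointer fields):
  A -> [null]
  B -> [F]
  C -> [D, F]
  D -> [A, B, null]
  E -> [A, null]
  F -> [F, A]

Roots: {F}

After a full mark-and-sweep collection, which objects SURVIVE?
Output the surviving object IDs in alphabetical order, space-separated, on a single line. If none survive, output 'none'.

Roots: F
Mark F: refs=F A, marked=F
Mark A: refs=null, marked=A F
Unmarked (collected): B C D E

Answer: A F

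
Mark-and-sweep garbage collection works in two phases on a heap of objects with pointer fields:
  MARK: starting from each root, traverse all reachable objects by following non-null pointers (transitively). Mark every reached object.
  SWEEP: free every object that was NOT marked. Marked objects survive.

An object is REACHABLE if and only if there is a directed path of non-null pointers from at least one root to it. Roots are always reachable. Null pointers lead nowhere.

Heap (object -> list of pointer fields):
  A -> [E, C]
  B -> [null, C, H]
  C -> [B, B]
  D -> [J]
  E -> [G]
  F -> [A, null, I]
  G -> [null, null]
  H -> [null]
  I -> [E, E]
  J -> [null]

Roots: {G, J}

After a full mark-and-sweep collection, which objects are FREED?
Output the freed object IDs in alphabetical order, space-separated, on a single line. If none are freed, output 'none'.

Answer: A B C D E F H I

Derivation:
Roots: G J
Mark G: refs=null null, marked=G
Mark J: refs=null, marked=G J
Unmarked (collected): A B C D E F H I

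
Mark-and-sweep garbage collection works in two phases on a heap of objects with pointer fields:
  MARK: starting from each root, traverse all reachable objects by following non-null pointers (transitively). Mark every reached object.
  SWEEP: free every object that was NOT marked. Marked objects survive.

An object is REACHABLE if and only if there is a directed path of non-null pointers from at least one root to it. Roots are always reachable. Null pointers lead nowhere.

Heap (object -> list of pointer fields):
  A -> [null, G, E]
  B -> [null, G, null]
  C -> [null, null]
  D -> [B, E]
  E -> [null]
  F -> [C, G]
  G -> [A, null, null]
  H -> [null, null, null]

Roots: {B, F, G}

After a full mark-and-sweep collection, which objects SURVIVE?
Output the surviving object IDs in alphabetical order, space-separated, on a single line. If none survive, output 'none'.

Answer: A B C E F G

Derivation:
Roots: B F G
Mark B: refs=null G null, marked=B
Mark F: refs=C G, marked=B F
Mark G: refs=A null null, marked=B F G
Mark C: refs=null null, marked=B C F G
Mark A: refs=null G E, marked=A B C F G
Mark E: refs=null, marked=A B C E F G
Unmarked (collected): D H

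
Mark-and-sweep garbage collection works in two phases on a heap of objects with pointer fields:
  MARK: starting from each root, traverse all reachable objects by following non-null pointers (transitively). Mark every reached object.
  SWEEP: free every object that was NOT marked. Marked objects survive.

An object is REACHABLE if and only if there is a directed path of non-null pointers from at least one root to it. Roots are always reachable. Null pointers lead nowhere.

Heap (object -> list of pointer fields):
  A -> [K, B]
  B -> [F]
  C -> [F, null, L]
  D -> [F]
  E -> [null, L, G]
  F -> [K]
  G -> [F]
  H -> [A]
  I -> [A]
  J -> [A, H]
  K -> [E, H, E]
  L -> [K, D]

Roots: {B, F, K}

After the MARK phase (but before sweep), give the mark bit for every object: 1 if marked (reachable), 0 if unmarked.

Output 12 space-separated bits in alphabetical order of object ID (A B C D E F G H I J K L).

Answer: 1 1 0 1 1 1 1 1 0 0 1 1

Derivation:
Roots: B F K
Mark B: refs=F, marked=B
Mark F: refs=K, marked=B F
Mark K: refs=E H E, marked=B F K
Mark E: refs=null L G, marked=B E F K
Mark H: refs=A, marked=B E F H K
Mark L: refs=K D, marked=B E F H K L
Mark G: refs=F, marked=B E F G H K L
Mark A: refs=K B, marked=A B E F G H K L
Mark D: refs=F, marked=A B D E F G H K L
Unmarked (collected): C I J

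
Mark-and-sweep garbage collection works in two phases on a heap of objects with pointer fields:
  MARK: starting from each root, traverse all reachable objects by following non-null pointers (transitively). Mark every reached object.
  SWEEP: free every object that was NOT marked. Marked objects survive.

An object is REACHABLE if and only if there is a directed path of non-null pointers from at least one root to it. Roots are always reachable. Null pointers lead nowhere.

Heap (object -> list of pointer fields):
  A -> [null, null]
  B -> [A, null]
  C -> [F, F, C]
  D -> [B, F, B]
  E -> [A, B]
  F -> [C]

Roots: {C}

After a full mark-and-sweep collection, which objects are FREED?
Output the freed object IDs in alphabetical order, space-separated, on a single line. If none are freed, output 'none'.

Answer: A B D E

Derivation:
Roots: C
Mark C: refs=F F C, marked=C
Mark F: refs=C, marked=C F
Unmarked (collected): A B D E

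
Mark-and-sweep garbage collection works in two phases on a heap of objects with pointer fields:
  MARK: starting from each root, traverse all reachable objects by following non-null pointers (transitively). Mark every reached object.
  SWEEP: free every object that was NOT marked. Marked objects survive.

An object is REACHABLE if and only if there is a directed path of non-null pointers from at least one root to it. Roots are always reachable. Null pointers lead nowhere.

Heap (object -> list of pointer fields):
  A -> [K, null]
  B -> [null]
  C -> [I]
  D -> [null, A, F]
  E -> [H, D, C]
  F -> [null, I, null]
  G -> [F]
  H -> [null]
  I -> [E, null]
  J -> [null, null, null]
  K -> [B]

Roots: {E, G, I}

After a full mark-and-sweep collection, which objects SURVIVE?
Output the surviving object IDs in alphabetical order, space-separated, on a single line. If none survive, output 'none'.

Roots: E G I
Mark E: refs=H D C, marked=E
Mark G: refs=F, marked=E G
Mark I: refs=E null, marked=E G I
Mark H: refs=null, marked=E G H I
Mark D: refs=null A F, marked=D E G H I
Mark C: refs=I, marked=C D E G H I
Mark F: refs=null I null, marked=C D E F G H I
Mark A: refs=K null, marked=A C D E F G H I
Mark K: refs=B, marked=A C D E F G H I K
Mark B: refs=null, marked=A B C D E F G H I K
Unmarked (collected): J

Answer: A B C D E F G H I K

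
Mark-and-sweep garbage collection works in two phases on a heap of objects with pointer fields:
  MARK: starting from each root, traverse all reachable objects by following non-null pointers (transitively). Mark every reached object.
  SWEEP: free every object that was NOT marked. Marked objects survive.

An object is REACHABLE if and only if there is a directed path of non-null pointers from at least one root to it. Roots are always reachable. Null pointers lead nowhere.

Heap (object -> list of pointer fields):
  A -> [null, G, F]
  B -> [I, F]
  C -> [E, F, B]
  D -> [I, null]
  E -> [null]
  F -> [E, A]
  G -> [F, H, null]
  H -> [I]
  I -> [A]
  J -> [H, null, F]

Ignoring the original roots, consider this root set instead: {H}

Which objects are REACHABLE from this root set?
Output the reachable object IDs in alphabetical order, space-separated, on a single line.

Roots: H
Mark H: refs=I, marked=H
Mark I: refs=A, marked=H I
Mark A: refs=null G F, marked=A H I
Mark G: refs=F H null, marked=A G H I
Mark F: refs=E A, marked=A F G H I
Mark E: refs=null, marked=A E F G H I
Unmarked (collected): B C D J

Answer: A E F G H I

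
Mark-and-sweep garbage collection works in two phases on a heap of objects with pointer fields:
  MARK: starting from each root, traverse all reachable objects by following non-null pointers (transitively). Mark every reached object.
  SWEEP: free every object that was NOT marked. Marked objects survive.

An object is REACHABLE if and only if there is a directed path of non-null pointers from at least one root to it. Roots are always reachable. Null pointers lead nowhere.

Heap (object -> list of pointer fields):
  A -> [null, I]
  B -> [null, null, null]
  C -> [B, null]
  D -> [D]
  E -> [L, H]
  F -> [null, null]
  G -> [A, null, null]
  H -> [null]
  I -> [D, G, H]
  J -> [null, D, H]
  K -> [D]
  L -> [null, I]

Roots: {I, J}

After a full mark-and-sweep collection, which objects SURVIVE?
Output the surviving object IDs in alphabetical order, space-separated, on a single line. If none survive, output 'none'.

Roots: I J
Mark I: refs=D G H, marked=I
Mark J: refs=null D H, marked=I J
Mark D: refs=D, marked=D I J
Mark G: refs=A null null, marked=D G I J
Mark H: refs=null, marked=D G H I J
Mark A: refs=null I, marked=A D G H I J
Unmarked (collected): B C E F K L

Answer: A D G H I J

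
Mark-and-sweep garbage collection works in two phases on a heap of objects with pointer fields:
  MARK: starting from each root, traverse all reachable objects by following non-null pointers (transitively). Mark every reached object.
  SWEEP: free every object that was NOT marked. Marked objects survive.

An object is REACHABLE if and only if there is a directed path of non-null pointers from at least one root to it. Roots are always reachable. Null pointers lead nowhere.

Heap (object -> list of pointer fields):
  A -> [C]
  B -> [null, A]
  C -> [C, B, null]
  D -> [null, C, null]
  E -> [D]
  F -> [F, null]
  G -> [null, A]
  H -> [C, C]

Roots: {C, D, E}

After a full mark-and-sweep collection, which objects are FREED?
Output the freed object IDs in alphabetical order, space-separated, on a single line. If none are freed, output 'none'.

Roots: C D E
Mark C: refs=C B null, marked=C
Mark D: refs=null C null, marked=C D
Mark E: refs=D, marked=C D E
Mark B: refs=null A, marked=B C D E
Mark A: refs=C, marked=A B C D E
Unmarked (collected): F G H

Answer: F G H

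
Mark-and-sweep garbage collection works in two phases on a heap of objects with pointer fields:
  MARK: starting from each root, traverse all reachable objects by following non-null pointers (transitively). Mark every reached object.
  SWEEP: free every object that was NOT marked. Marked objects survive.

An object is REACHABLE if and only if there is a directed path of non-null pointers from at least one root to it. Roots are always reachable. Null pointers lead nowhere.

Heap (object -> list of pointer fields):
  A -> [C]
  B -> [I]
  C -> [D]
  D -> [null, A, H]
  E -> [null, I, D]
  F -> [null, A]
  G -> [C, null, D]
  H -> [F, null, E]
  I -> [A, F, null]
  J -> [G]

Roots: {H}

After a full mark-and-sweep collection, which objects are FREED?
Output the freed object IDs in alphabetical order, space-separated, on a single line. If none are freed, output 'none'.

Answer: B G J

Derivation:
Roots: H
Mark H: refs=F null E, marked=H
Mark F: refs=null A, marked=F H
Mark E: refs=null I D, marked=E F H
Mark A: refs=C, marked=A E F H
Mark I: refs=A F null, marked=A E F H I
Mark D: refs=null A H, marked=A D E F H I
Mark C: refs=D, marked=A C D E F H I
Unmarked (collected): B G J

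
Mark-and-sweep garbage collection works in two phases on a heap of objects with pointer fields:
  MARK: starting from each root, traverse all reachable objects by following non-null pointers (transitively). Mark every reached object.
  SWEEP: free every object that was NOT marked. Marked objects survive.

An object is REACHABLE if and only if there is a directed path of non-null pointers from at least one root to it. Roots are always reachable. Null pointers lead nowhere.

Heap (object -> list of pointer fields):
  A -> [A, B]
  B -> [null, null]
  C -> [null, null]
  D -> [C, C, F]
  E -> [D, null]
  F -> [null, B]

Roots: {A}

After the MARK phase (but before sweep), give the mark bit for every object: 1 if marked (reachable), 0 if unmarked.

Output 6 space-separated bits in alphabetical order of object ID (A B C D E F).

Roots: A
Mark A: refs=A B, marked=A
Mark B: refs=null null, marked=A B
Unmarked (collected): C D E F

Answer: 1 1 0 0 0 0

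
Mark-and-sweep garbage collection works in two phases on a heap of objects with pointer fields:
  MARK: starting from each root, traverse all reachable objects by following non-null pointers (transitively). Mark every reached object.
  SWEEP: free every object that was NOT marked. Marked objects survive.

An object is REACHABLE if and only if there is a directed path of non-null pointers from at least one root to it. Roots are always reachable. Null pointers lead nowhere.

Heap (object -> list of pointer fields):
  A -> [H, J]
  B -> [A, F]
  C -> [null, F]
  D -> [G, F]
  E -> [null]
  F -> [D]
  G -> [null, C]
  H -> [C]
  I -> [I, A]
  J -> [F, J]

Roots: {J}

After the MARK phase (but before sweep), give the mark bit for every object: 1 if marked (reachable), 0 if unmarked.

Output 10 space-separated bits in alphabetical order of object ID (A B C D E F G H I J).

Answer: 0 0 1 1 0 1 1 0 0 1

Derivation:
Roots: J
Mark J: refs=F J, marked=J
Mark F: refs=D, marked=F J
Mark D: refs=G F, marked=D F J
Mark G: refs=null C, marked=D F G J
Mark C: refs=null F, marked=C D F G J
Unmarked (collected): A B E H I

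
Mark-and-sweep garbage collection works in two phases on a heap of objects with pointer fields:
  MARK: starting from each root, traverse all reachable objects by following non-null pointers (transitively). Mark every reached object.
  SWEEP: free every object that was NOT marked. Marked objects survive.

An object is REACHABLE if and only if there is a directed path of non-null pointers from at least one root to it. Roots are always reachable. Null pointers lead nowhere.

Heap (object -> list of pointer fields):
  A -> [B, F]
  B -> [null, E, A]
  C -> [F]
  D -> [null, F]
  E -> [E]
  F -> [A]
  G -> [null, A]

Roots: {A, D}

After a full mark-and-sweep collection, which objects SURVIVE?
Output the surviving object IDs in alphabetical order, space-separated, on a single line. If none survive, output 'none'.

Answer: A B D E F

Derivation:
Roots: A D
Mark A: refs=B F, marked=A
Mark D: refs=null F, marked=A D
Mark B: refs=null E A, marked=A B D
Mark F: refs=A, marked=A B D F
Mark E: refs=E, marked=A B D E F
Unmarked (collected): C G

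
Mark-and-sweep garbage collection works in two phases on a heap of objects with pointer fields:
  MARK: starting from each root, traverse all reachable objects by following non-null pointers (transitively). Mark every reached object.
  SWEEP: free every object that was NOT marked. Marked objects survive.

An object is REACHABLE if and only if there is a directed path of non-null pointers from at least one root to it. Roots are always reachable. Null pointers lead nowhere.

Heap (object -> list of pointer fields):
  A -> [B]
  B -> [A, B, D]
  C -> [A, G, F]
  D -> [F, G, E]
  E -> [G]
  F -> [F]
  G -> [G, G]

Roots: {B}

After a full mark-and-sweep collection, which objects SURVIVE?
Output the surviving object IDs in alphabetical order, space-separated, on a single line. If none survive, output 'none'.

Roots: B
Mark B: refs=A B D, marked=B
Mark A: refs=B, marked=A B
Mark D: refs=F G E, marked=A B D
Mark F: refs=F, marked=A B D F
Mark G: refs=G G, marked=A B D F G
Mark E: refs=G, marked=A B D E F G
Unmarked (collected): C

Answer: A B D E F G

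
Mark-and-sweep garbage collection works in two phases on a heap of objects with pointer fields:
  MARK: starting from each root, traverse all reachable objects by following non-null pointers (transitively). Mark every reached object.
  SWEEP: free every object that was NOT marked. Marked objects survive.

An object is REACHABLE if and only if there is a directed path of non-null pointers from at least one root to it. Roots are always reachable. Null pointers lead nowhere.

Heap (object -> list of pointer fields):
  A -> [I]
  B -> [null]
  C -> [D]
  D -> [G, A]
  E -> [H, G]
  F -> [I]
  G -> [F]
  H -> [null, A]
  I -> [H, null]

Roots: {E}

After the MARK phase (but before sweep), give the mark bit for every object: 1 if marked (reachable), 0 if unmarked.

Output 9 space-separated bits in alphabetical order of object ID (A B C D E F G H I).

Answer: 1 0 0 0 1 1 1 1 1

Derivation:
Roots: E
Mark E: refs=H G, marked=E
Mark H: refs=null A, marked=E H
Mark G: refs=F, marked=E G H
Mark A: refs=I, marked=A E G H
Mark F: refs=I, marked=A E F G H
Mark I: refs=H null, marked=A E F G H I
Unmarked (collected): B C D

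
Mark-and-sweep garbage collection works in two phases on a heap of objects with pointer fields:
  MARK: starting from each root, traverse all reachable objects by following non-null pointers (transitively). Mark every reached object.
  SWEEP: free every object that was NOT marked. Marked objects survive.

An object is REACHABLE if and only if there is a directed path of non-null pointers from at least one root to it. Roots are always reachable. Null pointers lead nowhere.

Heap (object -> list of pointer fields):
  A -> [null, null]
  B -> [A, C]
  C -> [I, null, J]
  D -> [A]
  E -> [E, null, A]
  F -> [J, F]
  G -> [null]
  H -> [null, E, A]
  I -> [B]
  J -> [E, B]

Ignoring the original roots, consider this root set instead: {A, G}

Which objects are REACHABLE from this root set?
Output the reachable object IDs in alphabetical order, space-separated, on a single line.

Roots: A G
Mark A: refs=null null, marked=A
Mark G: refs=null, marked=A G
Unmarked (collected): B C D E F H I J

Answer: A G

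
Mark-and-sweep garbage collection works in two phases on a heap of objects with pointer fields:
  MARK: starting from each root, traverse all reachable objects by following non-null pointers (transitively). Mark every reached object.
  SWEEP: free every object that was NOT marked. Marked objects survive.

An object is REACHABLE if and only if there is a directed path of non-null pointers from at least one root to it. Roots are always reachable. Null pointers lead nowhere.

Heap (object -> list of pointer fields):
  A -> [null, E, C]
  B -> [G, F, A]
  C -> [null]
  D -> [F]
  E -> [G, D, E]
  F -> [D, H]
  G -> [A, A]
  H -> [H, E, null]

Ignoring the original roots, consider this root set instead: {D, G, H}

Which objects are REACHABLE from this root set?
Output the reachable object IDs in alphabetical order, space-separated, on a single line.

Answer: A C D E F G H

Derivation:
Roots: D G H
Mark D: refs=F, marked=D
Mark G: refs=A A, marked=D G
Mark H: refs=H E null, marked=D G H
Mark F: refs=D H, marked=D F G H
Mark A: refs=null E C, marked=A D F G H
Mark E: refs=G D E, marked=A D E F G H
Mark C: refs=null, marked=A C D E F G H
Unmarked (collected): B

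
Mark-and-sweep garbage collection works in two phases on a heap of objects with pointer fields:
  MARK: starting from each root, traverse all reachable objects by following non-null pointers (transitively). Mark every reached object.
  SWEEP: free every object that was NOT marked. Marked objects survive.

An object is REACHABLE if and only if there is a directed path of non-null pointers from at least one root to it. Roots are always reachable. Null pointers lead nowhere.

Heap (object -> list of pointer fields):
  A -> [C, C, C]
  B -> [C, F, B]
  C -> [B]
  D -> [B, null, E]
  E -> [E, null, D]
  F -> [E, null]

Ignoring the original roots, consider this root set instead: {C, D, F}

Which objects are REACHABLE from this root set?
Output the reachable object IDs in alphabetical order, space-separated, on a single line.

Roots: C D F
Mark C: refs=B, marked=C
Mark D: refs=B null E, marked=C D
Mark F: refs=E null, marked=C D F
Mark B: refs=C F B, marked=B C D F
Mark E: refs=E null D, marked=B C D E F
Unmarked (collected): A

Answer: B C D E F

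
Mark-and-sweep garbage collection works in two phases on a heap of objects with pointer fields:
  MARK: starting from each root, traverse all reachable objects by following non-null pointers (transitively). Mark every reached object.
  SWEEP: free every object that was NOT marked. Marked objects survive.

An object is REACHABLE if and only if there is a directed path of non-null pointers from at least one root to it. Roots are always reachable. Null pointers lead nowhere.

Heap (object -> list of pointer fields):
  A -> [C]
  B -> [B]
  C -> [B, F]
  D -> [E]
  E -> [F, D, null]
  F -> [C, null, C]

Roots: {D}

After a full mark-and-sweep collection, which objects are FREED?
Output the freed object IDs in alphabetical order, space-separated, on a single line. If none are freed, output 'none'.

Roots: D
Mark D: refs=E, marked=D
Mark E: refs=F D null, marked=D E
Mark F: refs=C null C, marked=D E F
Mark C: refs=B F, marked=C D E F
Mark B: refs=B, marked=B C D E F
Unmarked (collected): A

Answer: A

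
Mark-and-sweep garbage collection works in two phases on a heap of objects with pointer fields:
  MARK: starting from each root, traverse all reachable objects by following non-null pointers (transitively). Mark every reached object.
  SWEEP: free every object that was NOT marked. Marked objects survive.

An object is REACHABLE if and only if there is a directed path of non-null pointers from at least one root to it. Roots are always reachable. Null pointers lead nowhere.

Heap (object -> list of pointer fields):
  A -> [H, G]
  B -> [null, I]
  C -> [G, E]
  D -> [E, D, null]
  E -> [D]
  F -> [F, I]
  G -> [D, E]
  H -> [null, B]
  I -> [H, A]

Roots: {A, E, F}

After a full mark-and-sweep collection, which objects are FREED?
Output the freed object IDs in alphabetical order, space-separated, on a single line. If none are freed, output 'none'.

Roots: A E F
Mark A: refs=H G, marked=A
Mark E: refs=D, marked=A E
Mark F: refs=F I, marked=A E F
Mark H: refs=null B, marked=A E F H
Mark G: refs=D E, marked=A E F G H
Mark D: refs=E D null, marked=A D E F G H
Mark I: refs=H A, marked=A D E F G H I
Mark B: refs=null I, marked=A B D E F G H I
Unmarked (collected): C

Answer: C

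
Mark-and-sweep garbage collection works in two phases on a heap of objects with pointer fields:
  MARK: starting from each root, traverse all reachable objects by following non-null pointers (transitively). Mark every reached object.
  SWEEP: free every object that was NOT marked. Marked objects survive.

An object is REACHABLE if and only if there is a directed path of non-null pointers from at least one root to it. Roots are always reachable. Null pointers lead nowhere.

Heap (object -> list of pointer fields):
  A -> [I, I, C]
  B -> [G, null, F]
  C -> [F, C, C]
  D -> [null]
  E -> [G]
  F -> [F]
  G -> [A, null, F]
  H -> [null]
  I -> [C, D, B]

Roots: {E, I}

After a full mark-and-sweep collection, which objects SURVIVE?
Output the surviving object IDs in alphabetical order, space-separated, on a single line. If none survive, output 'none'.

Answer: A B C D E F G I

Derivation:
Roots: E I
Mark E: refs=G, marked=E
Mark I: refs=C D B, marked=E I
Mark G: refs=A null F, marked=E G I
Mark C: refs=F C C, marked=C E G I
Mark D: refs=null, marked=C D E G I
Mark B: refs=G null F, marked=B C D E G I
Mark A: refs=I I C, marked=A B C D E G I
Mark F: refs=F, marked=A B C D E F G I
Unmarked (collected): H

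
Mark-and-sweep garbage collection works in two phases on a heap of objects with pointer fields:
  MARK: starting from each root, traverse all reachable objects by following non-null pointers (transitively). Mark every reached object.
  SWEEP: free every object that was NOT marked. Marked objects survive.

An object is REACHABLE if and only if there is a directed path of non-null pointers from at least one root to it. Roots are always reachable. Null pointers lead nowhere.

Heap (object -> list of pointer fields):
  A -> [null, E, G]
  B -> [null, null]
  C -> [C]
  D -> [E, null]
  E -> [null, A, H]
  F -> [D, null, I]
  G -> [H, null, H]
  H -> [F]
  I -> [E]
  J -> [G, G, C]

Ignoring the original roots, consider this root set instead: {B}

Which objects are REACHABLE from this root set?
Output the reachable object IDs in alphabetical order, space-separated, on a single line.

Answer: B

Derivation:
Roots: B
Mark B: refs=null null, marked=B
Unmarked (collected): A C D E F G H I J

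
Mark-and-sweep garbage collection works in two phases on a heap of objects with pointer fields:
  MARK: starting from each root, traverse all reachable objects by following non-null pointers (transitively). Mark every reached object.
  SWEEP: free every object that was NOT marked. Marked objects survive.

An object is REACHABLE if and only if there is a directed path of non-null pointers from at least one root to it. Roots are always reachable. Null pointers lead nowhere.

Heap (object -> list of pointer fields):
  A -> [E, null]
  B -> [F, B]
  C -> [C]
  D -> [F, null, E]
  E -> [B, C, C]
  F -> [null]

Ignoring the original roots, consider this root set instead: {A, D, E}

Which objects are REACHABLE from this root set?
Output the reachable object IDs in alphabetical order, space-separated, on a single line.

Answer: A B C D E F

Derivation:
Roots: A D E
Mark A: refs=E null, marked=A
Mark D: refs=F null E, marked=A D
Mark E: refs=B C C, marked=A D E
Mark F: refs=null, marked=A D E F
Mark B: refs=F B, marked=A B D E F
Mark C: refs=C, marked=A B C D E F
Unmarked (collected): (none)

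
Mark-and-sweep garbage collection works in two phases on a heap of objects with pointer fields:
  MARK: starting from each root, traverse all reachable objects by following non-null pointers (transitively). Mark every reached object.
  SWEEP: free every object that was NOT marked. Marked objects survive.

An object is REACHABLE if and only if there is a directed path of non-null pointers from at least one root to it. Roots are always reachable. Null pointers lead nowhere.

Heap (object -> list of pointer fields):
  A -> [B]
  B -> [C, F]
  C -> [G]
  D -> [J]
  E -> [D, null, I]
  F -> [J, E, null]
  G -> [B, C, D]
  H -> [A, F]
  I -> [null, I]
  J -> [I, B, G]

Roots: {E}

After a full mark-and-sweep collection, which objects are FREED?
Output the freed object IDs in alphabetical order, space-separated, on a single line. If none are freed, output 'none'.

Roots: E
Mark E: refs=D null I, marked=E
Mark D: refs=J, marked=D E
Mark I: refs=null I, marked=D E I
Mark J: refs=I B G, marked=D E I J
Mark B: refs=C F, marked=B D E I J
Mark G: refs=B C D, marked=B D E G I J
Mark C: refs=G, marked=B C D E G I J
Mark F: refs=J E null, marked=B C D E F G I J
Unmarked (collected): A H

Answer: A H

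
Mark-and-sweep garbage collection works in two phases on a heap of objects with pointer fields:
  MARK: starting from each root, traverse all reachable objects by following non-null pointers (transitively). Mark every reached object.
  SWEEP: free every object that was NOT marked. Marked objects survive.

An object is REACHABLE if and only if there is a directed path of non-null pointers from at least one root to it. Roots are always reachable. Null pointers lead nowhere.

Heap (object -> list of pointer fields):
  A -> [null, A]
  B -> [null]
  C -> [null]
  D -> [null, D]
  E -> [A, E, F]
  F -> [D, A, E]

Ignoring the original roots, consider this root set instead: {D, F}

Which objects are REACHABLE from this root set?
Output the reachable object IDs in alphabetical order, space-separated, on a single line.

Roots: D F
Mark D: refs=null D, marked=D
Mark F: refs=D A E, marked=D F
Mark A: refs=null A, marked=A D F
Mark E: refs=A E F, marked=A D E F
Unmarked (collected): B C

Answer: A D E F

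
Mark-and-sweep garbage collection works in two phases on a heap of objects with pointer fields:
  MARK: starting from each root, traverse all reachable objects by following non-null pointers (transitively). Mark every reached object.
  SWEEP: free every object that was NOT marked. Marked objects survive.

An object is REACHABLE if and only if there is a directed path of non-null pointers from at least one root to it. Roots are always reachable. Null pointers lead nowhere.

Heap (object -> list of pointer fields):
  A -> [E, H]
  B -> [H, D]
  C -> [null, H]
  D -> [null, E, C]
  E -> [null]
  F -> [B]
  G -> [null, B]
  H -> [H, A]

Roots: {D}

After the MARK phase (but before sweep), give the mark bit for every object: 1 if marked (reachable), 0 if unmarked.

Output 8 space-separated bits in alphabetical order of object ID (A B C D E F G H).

Roots: D
Mark D: refs=null E C, marked=D
Mark E: refs=null, marked=D E
Mark C: refs=null H, marked=C D E
Mark H: refs=H A, marked=C D E H
Mark A: refs=E H, marked=A C D E H
Unmarked (collected): B F G

Answer: 1 0 1 1 1 0 0 1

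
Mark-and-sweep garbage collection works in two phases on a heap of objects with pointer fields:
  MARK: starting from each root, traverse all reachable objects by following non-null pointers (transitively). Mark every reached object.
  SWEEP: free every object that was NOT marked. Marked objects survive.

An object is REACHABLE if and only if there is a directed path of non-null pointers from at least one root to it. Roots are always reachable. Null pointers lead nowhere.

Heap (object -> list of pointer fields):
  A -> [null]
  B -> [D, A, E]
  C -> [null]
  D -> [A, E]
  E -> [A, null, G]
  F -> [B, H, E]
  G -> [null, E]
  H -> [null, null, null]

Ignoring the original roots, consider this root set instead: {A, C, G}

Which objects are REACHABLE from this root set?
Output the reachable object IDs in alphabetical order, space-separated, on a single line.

Answer: A C E G

Derivation:
Roots: A C G
Mark A: refs=null, marked=A
Mark C: refs=null, marked=A C
Mark G: refs=null E, marked=A C G
Mark E: refs=A null G, marked=A C E G
Unmarked (collected): B D F H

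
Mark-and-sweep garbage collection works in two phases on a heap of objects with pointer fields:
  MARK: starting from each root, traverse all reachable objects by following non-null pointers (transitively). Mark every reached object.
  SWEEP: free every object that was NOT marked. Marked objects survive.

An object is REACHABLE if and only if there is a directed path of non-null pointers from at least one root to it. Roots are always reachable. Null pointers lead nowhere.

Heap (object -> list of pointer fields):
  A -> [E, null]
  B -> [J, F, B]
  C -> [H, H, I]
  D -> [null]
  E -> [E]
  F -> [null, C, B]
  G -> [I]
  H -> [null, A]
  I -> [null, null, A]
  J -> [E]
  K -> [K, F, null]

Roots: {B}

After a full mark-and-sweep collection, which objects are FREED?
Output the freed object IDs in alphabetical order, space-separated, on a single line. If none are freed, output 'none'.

Roots: B
Mark B: refs=J F B, marked=B
Mark J: refs=E, marked=B J
Mark F: refs=null C B, marked=B F J
Mark E: refs=E, marked=B E F J
Mark C: refs=H H I, marked=B C E F J
Mark H: refs=null A, marked=B C E F H J
Mark I: refs=null null A, marked=B C E F H I J
Mark A: refs=E null, marked=A B C E F H I J
Unmarked (collected): D G K

Answer: D G K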